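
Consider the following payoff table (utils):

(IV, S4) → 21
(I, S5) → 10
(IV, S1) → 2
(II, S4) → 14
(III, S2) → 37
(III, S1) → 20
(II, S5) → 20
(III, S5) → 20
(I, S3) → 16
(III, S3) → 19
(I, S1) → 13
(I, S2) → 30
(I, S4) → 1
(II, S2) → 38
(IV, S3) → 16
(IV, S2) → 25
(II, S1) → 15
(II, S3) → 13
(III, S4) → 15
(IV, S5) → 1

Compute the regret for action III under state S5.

Best payoff under S5 is 20.
Regret = 20 − 20 = 0.

0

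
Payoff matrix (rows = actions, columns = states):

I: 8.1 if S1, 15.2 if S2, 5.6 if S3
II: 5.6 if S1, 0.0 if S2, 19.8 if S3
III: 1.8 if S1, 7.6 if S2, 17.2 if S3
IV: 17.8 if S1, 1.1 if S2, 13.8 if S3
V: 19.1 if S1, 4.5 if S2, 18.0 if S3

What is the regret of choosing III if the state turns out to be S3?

2.6

Best payoff under S3 is 19.8.
Regret = 19.8 − 17.2 = 2.6.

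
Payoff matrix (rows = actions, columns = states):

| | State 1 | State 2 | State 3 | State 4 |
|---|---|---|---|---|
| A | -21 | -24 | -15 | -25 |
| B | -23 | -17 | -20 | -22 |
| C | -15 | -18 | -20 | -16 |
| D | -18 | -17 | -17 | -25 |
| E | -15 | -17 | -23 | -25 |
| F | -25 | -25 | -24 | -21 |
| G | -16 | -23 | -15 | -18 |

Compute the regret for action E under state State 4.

Best payoff under State 4 is -16.
Regret = -16 − (-25) = 9.

9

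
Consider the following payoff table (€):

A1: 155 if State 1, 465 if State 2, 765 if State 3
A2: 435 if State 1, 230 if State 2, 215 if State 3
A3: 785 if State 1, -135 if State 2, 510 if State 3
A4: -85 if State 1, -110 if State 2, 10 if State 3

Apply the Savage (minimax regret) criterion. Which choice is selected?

Column bests: State 1=785, State 2=465, State 3=765.
A1 regrets: 630, 0, 0 → max 630
A2 regrets: 350, 235, 550 → max 550
A3 regrets: 0, 600, 255 → max 600
A4 regrets: 870, 575, 755 → max 870
Smallest max regret = 550 → A2.

A2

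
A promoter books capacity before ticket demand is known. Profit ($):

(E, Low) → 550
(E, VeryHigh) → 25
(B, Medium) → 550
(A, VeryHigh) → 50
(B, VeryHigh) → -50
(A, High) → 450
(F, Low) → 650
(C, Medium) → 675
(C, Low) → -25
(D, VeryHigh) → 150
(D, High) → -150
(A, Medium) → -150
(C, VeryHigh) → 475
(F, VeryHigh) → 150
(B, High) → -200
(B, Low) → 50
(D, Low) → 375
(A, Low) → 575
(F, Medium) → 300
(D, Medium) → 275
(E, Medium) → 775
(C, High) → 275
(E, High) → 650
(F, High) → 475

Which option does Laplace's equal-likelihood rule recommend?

Row averages: A=231.25, B=87.5, C=350, D=162.5, E=500, F=393.75
Highest average = 500 → E.

E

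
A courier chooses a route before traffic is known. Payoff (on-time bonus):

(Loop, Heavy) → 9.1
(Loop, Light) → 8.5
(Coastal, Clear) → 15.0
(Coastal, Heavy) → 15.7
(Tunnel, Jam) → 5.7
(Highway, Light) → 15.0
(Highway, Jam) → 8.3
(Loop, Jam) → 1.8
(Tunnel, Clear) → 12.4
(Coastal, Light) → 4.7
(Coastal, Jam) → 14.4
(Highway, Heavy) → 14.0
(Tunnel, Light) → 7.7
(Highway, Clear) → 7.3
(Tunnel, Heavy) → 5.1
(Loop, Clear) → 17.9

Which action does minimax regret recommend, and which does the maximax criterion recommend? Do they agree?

Column bests: Clear=17.9, Light=15.0, Heavy=15.7, Jam=14.4.
Tunnel regrets: 5.5, 7.3, 10.6, 8.7 → max 10.6
Loop regrets: 0.0, 6.5, 6.6, 12.6 → max 12.6
Coastal regrets: 2.9, 10.3, 0.0, 0.0 → max 10.3
Highway regrets: 10.6, 0.0, 1.7, 6.1 → max 10.6
Smallest max regret = 10.3 → Coastal.
Row maxima: Tunnel=12.4, Loop=17.9, Coastal=15.7, Highway=15.0
Best best-case = 17.9 → Loop.

minimax regret → Coastal; maximax → Loop (disagree)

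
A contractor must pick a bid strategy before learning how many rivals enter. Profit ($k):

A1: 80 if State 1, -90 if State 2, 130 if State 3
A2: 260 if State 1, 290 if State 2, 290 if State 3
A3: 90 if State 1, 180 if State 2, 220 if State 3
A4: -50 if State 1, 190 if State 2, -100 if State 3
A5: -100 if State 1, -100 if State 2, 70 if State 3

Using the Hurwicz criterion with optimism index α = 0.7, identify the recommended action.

A1: 0.7·130 + 0.3·(-90) = 64
A2: 0.7·290 + 0.3·260 = 281
A3: 0.7·220 + 0.3·90 = 181
A4: 0.7·190 + 0.3·(-100) = 103
A5: 0.7·70 + 0.3·(-100) = 19
Highest Hurwicz score = 281 → A2.

A2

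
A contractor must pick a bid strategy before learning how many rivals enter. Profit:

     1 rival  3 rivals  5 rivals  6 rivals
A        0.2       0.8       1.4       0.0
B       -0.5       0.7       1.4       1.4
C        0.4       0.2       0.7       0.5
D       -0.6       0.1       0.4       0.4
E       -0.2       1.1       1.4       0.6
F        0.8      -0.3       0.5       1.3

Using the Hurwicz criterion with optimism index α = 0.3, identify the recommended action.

A: 0.3·1.4 + 0.7·0.0 = 0.42
B: 0.3·1.4 + 0.7·(-0.5) = 0.07
C: 0.3·0.7 + 0.7·0.2 = 0.35
D: 0.3·0.4 + 0.7·(-0.6) = -0.3
E: 0.3·1.4 + 0.7·(-0.2) = 0.28
F: 0.3·1.3 + 0.7·(-0.3) = 0.18
Highest Hurwicz score = 0.42 → A.

A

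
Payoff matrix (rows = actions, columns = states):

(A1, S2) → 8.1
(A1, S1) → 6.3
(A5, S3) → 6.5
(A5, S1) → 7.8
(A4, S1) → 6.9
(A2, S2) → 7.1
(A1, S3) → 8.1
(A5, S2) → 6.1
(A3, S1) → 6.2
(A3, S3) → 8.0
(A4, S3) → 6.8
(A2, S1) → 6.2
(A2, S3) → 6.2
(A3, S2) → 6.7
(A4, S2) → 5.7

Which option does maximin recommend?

Row minima: A1=6.3, A2=6.2, A3=6.2, A4=5.7, A5=6.1
Best worst-case = 6.3 → A1.

A1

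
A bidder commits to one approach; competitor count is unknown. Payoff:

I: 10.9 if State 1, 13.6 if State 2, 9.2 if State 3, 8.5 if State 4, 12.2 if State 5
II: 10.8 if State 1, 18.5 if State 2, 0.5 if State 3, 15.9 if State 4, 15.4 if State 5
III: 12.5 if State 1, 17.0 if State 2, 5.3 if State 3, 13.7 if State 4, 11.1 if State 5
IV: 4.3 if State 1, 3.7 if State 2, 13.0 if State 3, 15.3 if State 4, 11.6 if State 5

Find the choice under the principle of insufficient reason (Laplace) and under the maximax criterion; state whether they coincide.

laplace → II; maximax → II (agree)

Row averages: I=10.88, II=12.22, III=11.92, IV=9.58
Highest average = 12.22 → II.
Row maxima: I=13.6, II=18.5, III=17.0, IV=15.3
Best best-case = 18.5 → II.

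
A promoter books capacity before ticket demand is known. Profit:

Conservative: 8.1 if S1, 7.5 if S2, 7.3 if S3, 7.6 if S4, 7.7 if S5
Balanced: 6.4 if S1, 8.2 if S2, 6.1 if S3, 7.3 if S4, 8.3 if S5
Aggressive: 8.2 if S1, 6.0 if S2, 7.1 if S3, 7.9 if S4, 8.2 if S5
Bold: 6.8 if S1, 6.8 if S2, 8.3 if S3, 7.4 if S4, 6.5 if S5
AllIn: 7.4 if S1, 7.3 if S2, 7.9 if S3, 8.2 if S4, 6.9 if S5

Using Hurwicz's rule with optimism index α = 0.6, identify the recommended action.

Conservative: 0.6·8.1 + 0.4·7.3 = 7.78
Balanced: 0.6·8.3 + 0.4·6.1 = 7.42
Aggressive: 0.6·8.2 + 0.4·6.0 = 7.32
Bold: 0.6·8.3 + 0.4·6.5 = 7.58
AllIn: 0.6·8.2 + 0.4·6.9 = 7.68
Highest Hurwicz score = 7.78 → Conservative.

Conservative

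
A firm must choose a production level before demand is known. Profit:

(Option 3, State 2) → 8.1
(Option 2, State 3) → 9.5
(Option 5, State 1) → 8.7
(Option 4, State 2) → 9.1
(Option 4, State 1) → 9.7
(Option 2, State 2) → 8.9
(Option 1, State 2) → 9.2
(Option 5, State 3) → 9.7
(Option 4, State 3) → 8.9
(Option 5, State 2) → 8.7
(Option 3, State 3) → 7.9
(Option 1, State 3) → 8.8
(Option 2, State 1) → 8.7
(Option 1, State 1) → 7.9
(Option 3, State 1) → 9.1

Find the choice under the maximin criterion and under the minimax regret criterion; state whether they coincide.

Row minima: Option 1=7.9, Option 2=8.7, Option 3=7.9, Option 4=8.9, Option 5=8.7
Best worst-case = 8.9 → Option 4.
Column bests: State 1=9.7, State 2=9.2, State 3=9.7.
Option 1 regrets: 1.8, 0.0, 0.9 → max 1.8
Option 2 regrets: 1.0, 0.3, 0.2 → max 1.0
Option 3 regrets: 0.6, 1.1, 1.8 → max 1.8
Option 4 regrets: 0.0, 0.1, 0.8 → max 0.8
Option 5 regrets: 1.0, 0.5, 0.0 → max 1.0
Smallest max regret = 0.8 → Option 4.

maximin → Option 4; minimax regret → Option 4 (agree)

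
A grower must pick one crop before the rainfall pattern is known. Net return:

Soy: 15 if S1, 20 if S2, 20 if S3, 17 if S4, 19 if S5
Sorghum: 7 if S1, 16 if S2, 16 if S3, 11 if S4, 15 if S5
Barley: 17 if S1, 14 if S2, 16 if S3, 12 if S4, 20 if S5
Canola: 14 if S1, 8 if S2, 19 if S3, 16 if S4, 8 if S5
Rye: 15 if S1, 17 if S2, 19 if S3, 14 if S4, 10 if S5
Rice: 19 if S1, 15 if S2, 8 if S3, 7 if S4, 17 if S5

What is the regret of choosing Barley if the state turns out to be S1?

2

Best payoff under S1 is 19.
Regret = 19 − 17 = 2.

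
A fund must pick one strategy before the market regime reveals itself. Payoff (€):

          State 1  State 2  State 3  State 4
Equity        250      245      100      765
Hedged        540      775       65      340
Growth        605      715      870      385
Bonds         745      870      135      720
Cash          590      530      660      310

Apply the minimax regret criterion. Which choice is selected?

Growth

Column bests: State 1=745, State 2=870, State 3=870, State 4=765.
Equity regrets: 495, 625, 770, 0 → max 770
Hedged regrets: 205, 95, 805, 425 → max 805
Growth regrets: 140, 155, 0, 380 → max 380
Bonds regrets: 0, 0, 735, 45 → max 735
Cash regrets: 155, 340, 210, 455 → max 455
Smallest max regret = 380 → Growth.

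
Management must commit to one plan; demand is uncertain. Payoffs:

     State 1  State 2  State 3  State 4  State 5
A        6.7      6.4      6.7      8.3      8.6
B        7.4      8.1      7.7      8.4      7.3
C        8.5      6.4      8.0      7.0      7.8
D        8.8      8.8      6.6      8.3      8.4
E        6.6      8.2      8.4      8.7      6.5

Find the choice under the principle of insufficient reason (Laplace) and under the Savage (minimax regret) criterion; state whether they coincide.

laplace → D; minimax regret → B (disagree)

Row averages: A=7.34, B=7.78, C=7.54, D=8.18, E=7.68
Highest average = 8.18 → D.
Column bests: State 1=8.8, State 2=8.8, State 3=8.4, State 4=8.7, State 5=8.6.
A regrets: 2.1, 2.4, 1.7, 0.4, 0.0 → max 2.4
B regrets: 1.4, 0.7, 0.7, 0.3, 1.3 → max 1.4
C regrets: 0.3, 2.4, 0.4, 1.7, 0.8 → max 2.4
D regrets: 0.0, 0.0, 1.8, 0.4, 0.2 → max 1.8
E regrets: 2.2, 0.6, 0.0, 0.0, 2.1 → max 2.2
Smallest max regret = 1.4 → B.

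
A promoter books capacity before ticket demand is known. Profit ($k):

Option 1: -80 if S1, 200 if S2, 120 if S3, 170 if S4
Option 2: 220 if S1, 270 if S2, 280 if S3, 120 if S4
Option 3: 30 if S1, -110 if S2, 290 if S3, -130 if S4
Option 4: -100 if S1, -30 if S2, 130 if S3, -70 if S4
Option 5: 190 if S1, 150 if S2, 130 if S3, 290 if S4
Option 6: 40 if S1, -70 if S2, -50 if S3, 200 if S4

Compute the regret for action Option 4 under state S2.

300

Best payoff under S2 is 270.
Regret = 270 − (-30) = 300.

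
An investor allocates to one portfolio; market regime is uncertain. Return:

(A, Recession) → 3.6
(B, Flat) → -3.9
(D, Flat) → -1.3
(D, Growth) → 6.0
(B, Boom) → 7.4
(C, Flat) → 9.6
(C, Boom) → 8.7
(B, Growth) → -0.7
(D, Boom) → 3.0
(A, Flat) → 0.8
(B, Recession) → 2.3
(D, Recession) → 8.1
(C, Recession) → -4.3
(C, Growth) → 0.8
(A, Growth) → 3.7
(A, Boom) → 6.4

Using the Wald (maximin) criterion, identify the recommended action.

Row minima: A=0.8, B=-3.9, C=-4.3, D=-1.3
Best worst-case = 0.8 → A.

A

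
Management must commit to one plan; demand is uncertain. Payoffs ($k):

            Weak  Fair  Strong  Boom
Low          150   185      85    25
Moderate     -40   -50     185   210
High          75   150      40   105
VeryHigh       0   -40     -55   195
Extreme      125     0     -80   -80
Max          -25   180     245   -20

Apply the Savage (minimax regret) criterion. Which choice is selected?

Low

Column bests: Weak=150, Fair=185, Strong=245, Boom=210.
Low regrets: 0, 0, 160, 185 → max 185
Moderate regrets: 190, 235, 60, 0 → max 235
High regrets: 75, 35, 205, 105 → max 205
VeryHigh regrets: 150, 225, 300, 15 → max 300
Extreme regrets: 25, 185, 325, 290 → max 325
Max regrets: 175, 5, 0, 230 → max 230
Smallest max regret = 185 → Low.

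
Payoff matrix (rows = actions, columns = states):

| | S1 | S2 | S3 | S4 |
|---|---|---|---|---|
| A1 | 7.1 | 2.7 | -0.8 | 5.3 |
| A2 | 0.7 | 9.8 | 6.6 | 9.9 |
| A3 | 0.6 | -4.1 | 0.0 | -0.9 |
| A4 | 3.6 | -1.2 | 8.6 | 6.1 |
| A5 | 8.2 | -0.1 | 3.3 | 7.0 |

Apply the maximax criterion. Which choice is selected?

Row maxima: A1=7.1, A2=9.9, A3=0.6, A4=8.6, A5=8.2
Best best-case = 9.9 → A2.

A2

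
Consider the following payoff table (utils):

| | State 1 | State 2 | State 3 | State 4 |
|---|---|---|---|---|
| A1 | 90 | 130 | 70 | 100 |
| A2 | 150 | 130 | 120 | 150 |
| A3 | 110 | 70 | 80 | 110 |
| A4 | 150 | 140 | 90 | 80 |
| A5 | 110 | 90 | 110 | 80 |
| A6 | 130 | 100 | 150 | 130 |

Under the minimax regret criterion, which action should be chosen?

A2

Column bests: State 1=150, State 2=140, State 3=150, State 4=150.
A1 regrets: 60, 10, 80, 50 → max 80
A2 regrets: 0, 10, 30, 0 → max 30
A3 regrets: 40, 70, 70, 40 → max 70
A4 regrets: 0, 0, 60, 70 → max 70
A5 regrets: 40, 50, 40, 70 → max 70
A6 regrets: 20, 40, 0, 20 → max 40
Smallest max regret = 30 → A2.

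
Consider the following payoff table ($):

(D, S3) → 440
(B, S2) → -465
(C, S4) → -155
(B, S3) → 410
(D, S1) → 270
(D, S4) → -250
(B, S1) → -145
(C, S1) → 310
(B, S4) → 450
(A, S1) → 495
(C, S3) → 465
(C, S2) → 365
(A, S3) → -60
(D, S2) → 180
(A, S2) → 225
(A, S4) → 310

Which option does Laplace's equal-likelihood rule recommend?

Row averages: A=242.5, B=62.5, C=246.25, D=160
Highest average = 246.25 → C.

C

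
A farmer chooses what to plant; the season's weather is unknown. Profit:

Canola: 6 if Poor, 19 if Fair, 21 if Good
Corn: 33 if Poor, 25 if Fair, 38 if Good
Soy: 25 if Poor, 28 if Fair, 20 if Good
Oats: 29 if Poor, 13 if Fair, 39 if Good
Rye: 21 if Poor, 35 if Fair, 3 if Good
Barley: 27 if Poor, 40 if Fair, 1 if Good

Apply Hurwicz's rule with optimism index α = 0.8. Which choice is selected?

Canola: 0.8·21 + 0.2·6 = 18
Corn: 0.8·38 + 0.2·25 = 35.4
Soy: 0.8·28 + 0.2·20 = 26.4
Oats: 0.8·39 + 0.2·13 = 33.8
Rye: 0.8·35 + 0.2·3 = 28.6
Barley: 0.8·40 + 0.2·1 = 32.2
Highest Hurwicz score = 35.4 → Corn.

Corn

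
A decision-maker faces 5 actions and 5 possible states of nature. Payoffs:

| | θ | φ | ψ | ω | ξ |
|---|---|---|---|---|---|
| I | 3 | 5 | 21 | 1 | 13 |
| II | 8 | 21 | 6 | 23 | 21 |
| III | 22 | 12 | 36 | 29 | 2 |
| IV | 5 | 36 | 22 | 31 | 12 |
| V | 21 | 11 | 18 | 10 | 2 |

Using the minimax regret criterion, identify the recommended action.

IV

Column bests: θ=22, φ=36, ψ=36, ω=31, ξ=21.
I regrets: 19, 31, 15, 30, 8 → max 31
II regrets: 14, 15, 30, 8, 0 → max 30
III regrets: 0, 24, 0, 2, 19 → max 24
IV regrets: 17, 0, 14, 0, 9 → max 17
V regrets: 1, 25, 18, 21, 19 → max 25
Smallest max regret = 17 → IV.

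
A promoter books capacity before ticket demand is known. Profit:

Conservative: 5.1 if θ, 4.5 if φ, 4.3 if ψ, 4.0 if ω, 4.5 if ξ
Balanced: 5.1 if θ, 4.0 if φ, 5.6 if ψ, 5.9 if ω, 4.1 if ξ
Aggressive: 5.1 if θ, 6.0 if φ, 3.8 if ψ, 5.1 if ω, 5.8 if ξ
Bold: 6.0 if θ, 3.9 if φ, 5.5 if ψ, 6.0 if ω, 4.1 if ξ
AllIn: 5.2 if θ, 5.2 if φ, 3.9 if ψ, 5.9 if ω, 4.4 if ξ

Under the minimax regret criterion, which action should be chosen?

AllIn

Column bests: θ=6.0, φ=6.0, ψ=5.6, ω=6.0, ξ=5.8.
Conservative regrets: 0.9, 1.5, 1.3, 2.0, 1.3 → max 2.0
Balanced regrets: 0.9, 2.0, 0.0, 0.1, 1.7 → max 2.0
Aggressive regrets: 0.9, 0.0, 1.8, 0.9, 0.0 → max 1.8
Bold regrets: 0.0, 2.1, 0.1, 0.0, 1.7 → max 2.1
AllIn regrets: 0.8, 0.8, 1.7, 0.1, 1.4 → max 1.7
Smallest max regret = 1.7 → AllIn.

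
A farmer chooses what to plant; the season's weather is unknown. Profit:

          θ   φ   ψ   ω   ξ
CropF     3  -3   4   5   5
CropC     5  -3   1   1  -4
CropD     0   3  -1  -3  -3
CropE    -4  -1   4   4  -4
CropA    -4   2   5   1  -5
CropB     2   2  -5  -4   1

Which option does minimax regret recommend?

Column bests: θ=5, φ=3, ψ=5, ω=5, ξ=5.
CropF regrets: 2, 6, 1, 0, 0 → max 6
CropC regrets: 0, 6, 4, 4, 9 → max 9
CropD regrets: 5, 0, 6, 8, 8 → max 8
CropE regrets: 9, 4, 1, 1, 9 → max 9
CropA regrets: 9, 1, 0, 4, 10 → max 10
CropB regrets: 3, 1, 10, 9, 4 → max 10
Smallest max regret = 6 → CropF.

CropF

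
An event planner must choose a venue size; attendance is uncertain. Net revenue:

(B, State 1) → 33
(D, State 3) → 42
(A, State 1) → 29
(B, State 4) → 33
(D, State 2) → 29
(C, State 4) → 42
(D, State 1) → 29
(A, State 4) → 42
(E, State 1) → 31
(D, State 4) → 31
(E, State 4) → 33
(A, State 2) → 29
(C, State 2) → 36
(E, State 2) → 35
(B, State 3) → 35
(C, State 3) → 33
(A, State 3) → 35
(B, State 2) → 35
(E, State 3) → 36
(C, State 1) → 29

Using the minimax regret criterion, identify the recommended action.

Column bests: State 1=33, State 2=36, State 3=42, State 4=42.
A regrets: 4, 7, 7, 0 → max 7
B regrets: 0, 1, 7, 9 → max 9
C regrets: 4, 0, 9, 0 → max 9
D regrets: 4, 7, 0, 11 → max 11
E regrets: 2, 1, 6, 9 → max 9
Smallest max regret = 7 → A.

A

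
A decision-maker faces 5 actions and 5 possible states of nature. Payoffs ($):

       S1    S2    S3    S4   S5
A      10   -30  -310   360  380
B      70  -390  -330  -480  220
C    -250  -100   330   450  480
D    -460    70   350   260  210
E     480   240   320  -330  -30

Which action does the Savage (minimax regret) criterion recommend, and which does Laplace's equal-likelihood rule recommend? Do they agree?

Column bests: S1=480, S2=240, S3=350, S4=450, S5=480.
A regrets: 470, 270, 660, 90, 100 → max 660
B regrets: 410, 630, 680, 930, 260 → max 930
C regrets: 730, 340, 20, 0, 0 → max 730
D regrets: 940, 170, 0, 190, 270 → max 940
E regrets: 0, 0, 30, 780, 510 → max 780
Smallest max regret = 660 → A.
Row averages: A=82, B=-182, C=182, D=86, E=136
Highest average = 182 → C.

minimax regret → A; laplace → C (disagree)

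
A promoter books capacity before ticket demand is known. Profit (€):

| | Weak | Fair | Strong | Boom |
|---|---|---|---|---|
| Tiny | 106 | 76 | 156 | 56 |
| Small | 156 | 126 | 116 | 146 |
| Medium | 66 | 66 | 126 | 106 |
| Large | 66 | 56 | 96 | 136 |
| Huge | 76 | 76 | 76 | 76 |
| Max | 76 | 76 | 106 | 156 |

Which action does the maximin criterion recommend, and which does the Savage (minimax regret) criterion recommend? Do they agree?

Row minima: Tiny=56, Small=116, Medium=66, Large=56, Huge=76, Max=76
Best worst-case = 116 → Small.
Column bests: Weak=156, Fair=126, Strong=156, Boom=156.
Tiny regrets: 50, 50, 0, 100 → max 100
Small regrets: 0, 0, 40, 10 → max 40
Medium regrets: 90, 60, 30, 50 → max 90
Large regrets: 90, 70, 60, 20 → max 90
Huge regrets: 80, 50, 80, 80 → max 80
Max regrets: 80, 50, 50, 0 → max 80
Smallest max regret = 40 → Small.

maximin → Small; minimax regret → Small (agree)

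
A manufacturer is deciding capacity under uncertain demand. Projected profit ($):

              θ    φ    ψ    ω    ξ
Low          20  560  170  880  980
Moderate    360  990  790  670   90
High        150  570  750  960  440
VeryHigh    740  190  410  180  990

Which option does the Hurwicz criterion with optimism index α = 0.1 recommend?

Low: 0.1·980 + 0.9·20 = 116
Moderate: 0.1·990 + 0.9·90 = 180
High: 0.1·960 + 0.9·150 = 231
VeryHigh: 0.1·990 + 0.9·180 = 261
Highest Hurwicz score = 261 → VeryHigh.

VeryHigh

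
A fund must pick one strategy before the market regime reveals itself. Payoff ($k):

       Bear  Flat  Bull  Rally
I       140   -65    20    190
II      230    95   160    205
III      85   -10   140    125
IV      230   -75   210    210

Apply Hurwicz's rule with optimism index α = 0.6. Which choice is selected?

I: 0.6·190 + 0.4·(-65) = 88
II: 0.6·230 + 0.4·95 = 176
III: 0.6·140 + 0.4·(-10) = 80
IV: 0.6·230 + 0.4·(-75) = 108
Highest Hurwicz score = 176 → II.

II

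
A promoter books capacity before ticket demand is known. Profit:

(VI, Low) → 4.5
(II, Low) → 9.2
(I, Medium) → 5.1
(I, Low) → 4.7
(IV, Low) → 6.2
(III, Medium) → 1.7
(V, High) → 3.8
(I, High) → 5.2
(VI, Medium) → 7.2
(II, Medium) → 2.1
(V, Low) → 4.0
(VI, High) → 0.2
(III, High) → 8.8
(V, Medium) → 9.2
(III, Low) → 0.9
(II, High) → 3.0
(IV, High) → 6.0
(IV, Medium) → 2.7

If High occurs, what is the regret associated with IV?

2.8

Best payoff under High is 8.8.
Regret = 8.8 − 6.0 = 2.8.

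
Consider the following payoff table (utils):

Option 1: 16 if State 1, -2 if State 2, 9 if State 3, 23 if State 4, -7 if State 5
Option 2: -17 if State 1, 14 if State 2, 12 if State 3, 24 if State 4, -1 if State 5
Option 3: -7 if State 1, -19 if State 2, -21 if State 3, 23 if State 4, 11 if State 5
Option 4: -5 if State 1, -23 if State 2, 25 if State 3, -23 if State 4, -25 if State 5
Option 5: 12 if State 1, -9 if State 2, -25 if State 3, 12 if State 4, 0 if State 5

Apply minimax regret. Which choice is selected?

Option 1

Column bests: State 1=16, State 2=14, State 3=25, State 4=24, State 5=11.
Option 1 regrets: 0, 16, 16, 1, 18 → max 18
Option 2 regrets: 33, 0, 13, 0, 12 → max 33
Option 3 regrets: 23, 33, 46, 1, 0 → max 46
Option 4 regrets: 21, 37, 0, 47, 36 → max 47
Option 5 regrets: 4, 23, 50, 12, 11 → max 50
Smallest max regret = 18 → Option 1.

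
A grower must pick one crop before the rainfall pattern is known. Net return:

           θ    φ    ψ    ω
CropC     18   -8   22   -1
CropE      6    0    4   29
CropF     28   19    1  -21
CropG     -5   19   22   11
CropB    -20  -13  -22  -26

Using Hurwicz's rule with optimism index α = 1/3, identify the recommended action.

CropE

CropC: 1/3·22 + 2/3·(-8) = 2
CropE: 1/3·29 + 2/3·0 = 29/3
CropF: 1/3·28 + 2/3·(-21) = -14/3
CropG: 1/3·22 + 2/3·(-5) = 4
CropB: 1/3·(-13) + 2/3·(-26) = -65/3
Highest Hurwicz score = 29/3 → CropE.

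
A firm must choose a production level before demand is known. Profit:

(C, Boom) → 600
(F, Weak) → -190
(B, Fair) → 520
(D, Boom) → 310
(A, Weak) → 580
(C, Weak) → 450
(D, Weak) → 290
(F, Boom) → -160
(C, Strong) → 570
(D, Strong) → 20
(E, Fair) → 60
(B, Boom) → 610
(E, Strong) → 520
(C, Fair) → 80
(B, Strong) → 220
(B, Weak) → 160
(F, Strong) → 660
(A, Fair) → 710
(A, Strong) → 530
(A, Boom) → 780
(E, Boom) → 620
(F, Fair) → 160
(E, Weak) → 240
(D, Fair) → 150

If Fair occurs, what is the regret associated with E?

650

Best payoff under Fair is 710.
Regret = 710 − 60 = 650.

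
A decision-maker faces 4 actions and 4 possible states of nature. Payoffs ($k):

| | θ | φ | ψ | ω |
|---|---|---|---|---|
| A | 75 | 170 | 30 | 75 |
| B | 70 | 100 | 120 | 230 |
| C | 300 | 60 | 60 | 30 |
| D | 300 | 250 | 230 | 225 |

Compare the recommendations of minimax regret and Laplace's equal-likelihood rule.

Column bests: θ=300, φ=250, ψ=230, ω=230.
A regrets: 225, 80, 200, 155 → max 225
B regrets: 230, 150, 110, 0 → max 230
C regrets: 0, 190, 170, 200 → max 200
D regrets: 0, 0, 0, 5 → max 5
Smallest max regret = 5 → D.
Row averages: A=87.5, B=130, C=112.5, D=251.25
Highest average = 251.25 → D.

minimax regret → D; laplace → D (agree)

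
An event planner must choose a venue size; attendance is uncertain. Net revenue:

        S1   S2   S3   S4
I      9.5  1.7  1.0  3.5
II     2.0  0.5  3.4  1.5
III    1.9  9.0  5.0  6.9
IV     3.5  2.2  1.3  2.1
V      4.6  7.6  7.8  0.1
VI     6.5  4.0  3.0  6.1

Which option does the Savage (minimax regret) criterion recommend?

VI

Column bests: S1=9.5, S2=9.0, S3=7.8, S4=6.9.
I regrets: 0.0, 7.3, 6.8, 3.4 → max 7.3
II regrets: 7.5, 8.5, 4.4, 5.4 → max 8.5
III regrets: 7.6, 0.0, 2.8, 0.0 → max 7.6
IV regrets: 6.0, 6.8, 6.5, 4.8 → max 6.8
V regrets: 4.9, 1.4, 0.0, 6.8 → max 6.8
VI regrets: 3.0, 5.0, 4.8, 0.8 → max 5.0
Smallest max regret = 5.0 → VI.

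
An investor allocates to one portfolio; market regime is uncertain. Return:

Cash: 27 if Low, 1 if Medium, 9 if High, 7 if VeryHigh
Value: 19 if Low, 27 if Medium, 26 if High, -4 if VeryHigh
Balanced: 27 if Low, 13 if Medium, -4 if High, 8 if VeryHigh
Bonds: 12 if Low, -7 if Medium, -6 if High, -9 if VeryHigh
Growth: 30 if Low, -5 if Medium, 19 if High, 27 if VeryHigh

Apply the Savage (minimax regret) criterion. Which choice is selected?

Cash

Column bests: Low=30, Medium=27, High=26, VeryHigh=27.
Cash regrets: 3, 26, 17, 20 → max 26
Value regrets: 11, 0, 0, 31 → max 31
Balanced regrets: 3, 14, 30, 19 → max 30
Bonds regrets: 18, 34, 32, 36 → max 36
Growth regrets: 0, 32, 7, 0 → max 32
Smallest max regret = 26 → Cash.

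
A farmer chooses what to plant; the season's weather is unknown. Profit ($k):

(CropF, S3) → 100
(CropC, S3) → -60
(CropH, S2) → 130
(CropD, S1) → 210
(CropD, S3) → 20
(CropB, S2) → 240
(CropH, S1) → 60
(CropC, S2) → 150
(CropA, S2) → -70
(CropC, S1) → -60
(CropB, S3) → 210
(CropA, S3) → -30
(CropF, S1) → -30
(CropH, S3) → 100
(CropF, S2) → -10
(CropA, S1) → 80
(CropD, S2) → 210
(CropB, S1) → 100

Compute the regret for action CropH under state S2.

Best payoff under S2 is 240.
Regret = 240 − 130 = 110.

110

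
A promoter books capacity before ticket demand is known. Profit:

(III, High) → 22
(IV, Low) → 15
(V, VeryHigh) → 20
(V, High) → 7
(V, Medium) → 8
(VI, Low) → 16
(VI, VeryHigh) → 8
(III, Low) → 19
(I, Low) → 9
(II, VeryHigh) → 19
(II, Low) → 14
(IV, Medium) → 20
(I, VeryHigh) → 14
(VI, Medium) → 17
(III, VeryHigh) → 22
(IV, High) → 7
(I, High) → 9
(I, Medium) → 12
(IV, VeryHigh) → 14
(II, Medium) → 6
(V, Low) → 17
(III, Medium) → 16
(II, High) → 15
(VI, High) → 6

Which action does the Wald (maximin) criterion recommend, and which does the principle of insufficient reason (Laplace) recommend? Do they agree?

Row minima: I=9, II=6, III=16, IV=7, V=7, VI=6
Best worst-case = 16 → III.
Row averages: I=11, II=13.5, III=19.75, IV=14, V=13, VI=11.75
Highest average = 19.75 → III.

maximin → III; laplace → III (agree)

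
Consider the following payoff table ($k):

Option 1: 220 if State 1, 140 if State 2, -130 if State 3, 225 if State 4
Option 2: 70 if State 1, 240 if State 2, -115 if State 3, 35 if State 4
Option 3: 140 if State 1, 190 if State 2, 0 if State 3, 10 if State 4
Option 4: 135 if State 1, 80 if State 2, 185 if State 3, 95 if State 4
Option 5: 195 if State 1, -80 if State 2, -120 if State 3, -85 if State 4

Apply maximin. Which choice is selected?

Row minima: Option 1=-130, Option 2=-115, Option 3=0, Option 4=80, Option 5=-120
Best worst-case = 80 → Option 4.

Option 4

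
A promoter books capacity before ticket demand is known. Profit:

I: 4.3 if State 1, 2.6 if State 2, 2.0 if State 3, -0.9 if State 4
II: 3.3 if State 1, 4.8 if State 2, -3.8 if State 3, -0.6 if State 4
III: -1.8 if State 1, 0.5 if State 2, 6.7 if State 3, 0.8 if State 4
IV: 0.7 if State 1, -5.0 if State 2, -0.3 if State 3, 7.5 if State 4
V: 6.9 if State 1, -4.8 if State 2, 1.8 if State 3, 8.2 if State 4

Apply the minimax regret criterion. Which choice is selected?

III

Column bests: State 1=6.9, State 2=4.8, State 3=6.7, State 4=8.2.
I regrets: 2.6, 2.2, 4.7, 9.1 → max 9.1
II regrets: 3.6, 0.0, 10.5, 8.8 → max 10.5
III regrets: 8.7, 4.3, 0.0, 7.4 → max 8.7
IV regrets: 6.2, 9.8, 7.0, 0.7 → max 9.8
V regrets: 0.0, 9.6, 4.9, 0.0 → max 9.6
Smallest max regret = 8.7 → III.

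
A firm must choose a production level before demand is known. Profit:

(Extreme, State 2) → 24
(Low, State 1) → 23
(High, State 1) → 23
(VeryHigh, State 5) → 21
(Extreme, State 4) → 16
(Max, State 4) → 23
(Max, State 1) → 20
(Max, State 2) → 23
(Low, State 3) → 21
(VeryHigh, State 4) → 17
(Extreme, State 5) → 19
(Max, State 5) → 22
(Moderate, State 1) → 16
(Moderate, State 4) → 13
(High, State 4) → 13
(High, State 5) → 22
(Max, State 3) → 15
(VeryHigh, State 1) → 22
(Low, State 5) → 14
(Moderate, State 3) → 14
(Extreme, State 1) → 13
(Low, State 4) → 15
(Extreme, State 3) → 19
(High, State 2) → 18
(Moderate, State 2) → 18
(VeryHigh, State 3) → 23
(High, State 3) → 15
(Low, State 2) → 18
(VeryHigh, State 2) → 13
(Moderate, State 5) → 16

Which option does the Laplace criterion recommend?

Row averages: Low=18.2, Moderate=15.4, High=18.2, VeryHigh=19.2, Extreme=18.2, Max=20.6
Highest average = 20.6 → Max.

Max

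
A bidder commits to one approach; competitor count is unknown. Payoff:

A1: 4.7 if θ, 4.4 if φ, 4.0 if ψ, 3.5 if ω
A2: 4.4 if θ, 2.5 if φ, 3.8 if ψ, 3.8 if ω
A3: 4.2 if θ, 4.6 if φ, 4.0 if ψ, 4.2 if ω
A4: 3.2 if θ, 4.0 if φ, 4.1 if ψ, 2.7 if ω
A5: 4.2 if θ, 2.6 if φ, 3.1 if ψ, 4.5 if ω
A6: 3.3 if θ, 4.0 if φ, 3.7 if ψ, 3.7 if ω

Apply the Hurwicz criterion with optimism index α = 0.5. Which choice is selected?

A1: 0.5·4.7 + 0.5·3.5 = 4.1
A2: 0.5·4.4 + 0.5·2.5 = 3.45
A3: 0.5·4.6 + 0.5·4.0 = 4.3
A4: 0.5·4.1 + 0.5·2.7 = 3.4
A5: 0.5·4.5 + 0.5·2.6 = 3.55
A6: 0.5·4.0 + 0.5·3.3 = 3.65
Highest Hurwicz score = 4.3 → A3.

A3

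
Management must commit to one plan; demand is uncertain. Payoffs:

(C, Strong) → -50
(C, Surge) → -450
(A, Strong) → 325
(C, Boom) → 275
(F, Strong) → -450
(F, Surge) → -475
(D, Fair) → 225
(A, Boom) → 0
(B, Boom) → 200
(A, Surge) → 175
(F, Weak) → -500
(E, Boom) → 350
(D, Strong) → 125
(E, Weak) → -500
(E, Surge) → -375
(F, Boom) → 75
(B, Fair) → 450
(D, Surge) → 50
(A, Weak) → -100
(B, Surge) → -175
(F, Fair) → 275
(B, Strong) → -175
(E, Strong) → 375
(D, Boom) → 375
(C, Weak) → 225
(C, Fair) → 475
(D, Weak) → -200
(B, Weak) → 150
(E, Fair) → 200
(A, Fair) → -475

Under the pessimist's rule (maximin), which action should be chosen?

Row minima: A=-475, B=-175, C=-450, D=-200, E=-500, F=-500
Best worst-case = -175 → B.

B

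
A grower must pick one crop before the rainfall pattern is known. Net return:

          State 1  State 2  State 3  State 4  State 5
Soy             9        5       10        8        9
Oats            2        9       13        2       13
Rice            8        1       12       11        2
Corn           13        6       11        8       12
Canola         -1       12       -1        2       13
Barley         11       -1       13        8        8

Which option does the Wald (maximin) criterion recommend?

Row minima: Soy=5, Oats=2, Rice=1, Corn=6, Canola=-1, Barley=-1
Best worst-case = 6 → Corn.

Corn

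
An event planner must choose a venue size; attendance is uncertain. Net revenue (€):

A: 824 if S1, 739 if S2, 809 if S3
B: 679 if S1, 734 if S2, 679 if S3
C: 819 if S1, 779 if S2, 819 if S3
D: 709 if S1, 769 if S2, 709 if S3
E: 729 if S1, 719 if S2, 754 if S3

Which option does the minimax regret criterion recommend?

Column bests: S1=824, S2=779, S3=819.
A regrets: 0, 40, 10 → max 40
B regrets: 145, 45, 140 → max 145
C regrets: 5, 0, 0 → max 5
D regrets: 115, 10, 110 → max 115
E regrets: 95, 60, 65 → max 95
Smallest max regret = 5 → C.

C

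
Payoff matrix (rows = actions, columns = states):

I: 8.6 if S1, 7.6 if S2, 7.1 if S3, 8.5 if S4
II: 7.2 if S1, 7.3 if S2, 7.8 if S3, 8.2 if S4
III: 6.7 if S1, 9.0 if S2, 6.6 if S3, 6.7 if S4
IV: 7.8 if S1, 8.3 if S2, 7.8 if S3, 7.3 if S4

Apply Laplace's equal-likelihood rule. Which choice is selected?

I

Row averages: I=7.95, II=7.625, III=7.25, IV=7.8
Highest average = 7.95 → I.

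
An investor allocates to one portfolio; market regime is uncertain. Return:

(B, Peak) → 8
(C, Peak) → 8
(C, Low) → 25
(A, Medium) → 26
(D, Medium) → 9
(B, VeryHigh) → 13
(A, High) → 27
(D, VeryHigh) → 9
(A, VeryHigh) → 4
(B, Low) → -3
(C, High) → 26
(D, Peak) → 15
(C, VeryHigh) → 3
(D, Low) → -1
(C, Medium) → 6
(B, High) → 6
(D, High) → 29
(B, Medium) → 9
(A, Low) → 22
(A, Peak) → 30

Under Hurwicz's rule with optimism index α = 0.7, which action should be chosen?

A

A: 0.7·30 + 0.3·4 = 22.2
B: 0.7·13 + 0.3·(-3) = 8.2
C: 0.7·26 + 0.3·3 = 19.1
D: 0.7·29 + 0.3·(-1) = 20
Highest Hurwicz score = 22.2 → A.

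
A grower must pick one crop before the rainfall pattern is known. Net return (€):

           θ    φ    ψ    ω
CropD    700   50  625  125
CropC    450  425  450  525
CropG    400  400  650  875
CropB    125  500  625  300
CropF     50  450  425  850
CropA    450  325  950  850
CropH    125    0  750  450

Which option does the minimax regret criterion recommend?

CropA

Column bests: θ=700, φ=500, ψ=950, ω=875.
CropD regrets: 0, 450, 325, 750 → max 750
CropC regrets: 250, 75, 500, 350 → max 500
CropG regrets: 300, 100, 300, 0 → max 300
CropB regrets: 575, 0, 325, 575 → max 575
CropF regrets: 650, 50, 525, 25 → max 650
CropA regrets: 250, 175, 0, 25 → max 250
CropH regrets: 575, 500, 200, 425 → max 575
Smallest max regret = 250 → CropA.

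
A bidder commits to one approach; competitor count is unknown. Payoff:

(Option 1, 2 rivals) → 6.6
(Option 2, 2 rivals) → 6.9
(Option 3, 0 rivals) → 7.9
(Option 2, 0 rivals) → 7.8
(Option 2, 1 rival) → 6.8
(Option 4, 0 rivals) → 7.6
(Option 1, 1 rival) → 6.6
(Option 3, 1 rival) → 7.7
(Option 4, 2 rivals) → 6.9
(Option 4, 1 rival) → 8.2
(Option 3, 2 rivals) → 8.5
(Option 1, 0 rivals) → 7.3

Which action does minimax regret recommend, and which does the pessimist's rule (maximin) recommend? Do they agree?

Column bests: 0 rivals=7.9, 1 rival=8.2, 2 rivals=8.5.
Option 1 regrets: 0.6, 1.6, 1.9 → max 1.9
Option 2 regrets: 0.1, 1.4, 1.6 → max 1.6
Option 3 regrets: 0.0, 0.5, 0.0 → max 0.5
Option 4 regrets: 0.3, 0.0, 1.6 → max 1.6
Smallest max regret = 0.5 → Option 3.
Row minima: Option 1=6.6, Option 2=6.8, Option 3=7.7, Option 4=6.9
Best worst-case = 7.7 → Option 3.

minimax regret → Option 3; maximin → Option 3 (agree)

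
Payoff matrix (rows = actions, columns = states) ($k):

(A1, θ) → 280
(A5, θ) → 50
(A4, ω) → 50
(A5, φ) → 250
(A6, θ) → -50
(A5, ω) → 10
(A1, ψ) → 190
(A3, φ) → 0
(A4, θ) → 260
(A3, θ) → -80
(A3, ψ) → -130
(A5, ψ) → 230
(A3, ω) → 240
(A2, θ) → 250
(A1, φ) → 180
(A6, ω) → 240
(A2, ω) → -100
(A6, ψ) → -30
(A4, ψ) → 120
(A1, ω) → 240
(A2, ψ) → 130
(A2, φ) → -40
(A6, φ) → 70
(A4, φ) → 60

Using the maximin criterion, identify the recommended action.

Row minima: A1=180, A2=-100, A3=-130, A4=50, A5=10, A6=-50
Best worst-case = 180 → A1.

A1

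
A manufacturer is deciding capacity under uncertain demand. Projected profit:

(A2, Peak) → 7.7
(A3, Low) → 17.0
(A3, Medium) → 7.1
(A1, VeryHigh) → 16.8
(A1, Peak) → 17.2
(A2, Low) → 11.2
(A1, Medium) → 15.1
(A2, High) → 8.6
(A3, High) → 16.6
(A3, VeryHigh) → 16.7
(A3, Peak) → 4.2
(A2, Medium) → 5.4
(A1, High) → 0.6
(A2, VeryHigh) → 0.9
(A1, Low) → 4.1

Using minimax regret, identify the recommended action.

Column bests: Low=17.0, Medium=15.1, High=16.6, VeryHigh=16.8, Peak=17.2.
A1 regrets: 12.9, 0.0, 16.0, 0.0, 0.0 → max 16.0
A2 regrets: 5.8, 9.7, 8.0, 15.9, 9.5 → max 15.9
A3 regrets: 0.0, 8.0, 0.0, 0.1, 13.0 → max 13.0
Smallest max regret = 13.0 → A3.

A3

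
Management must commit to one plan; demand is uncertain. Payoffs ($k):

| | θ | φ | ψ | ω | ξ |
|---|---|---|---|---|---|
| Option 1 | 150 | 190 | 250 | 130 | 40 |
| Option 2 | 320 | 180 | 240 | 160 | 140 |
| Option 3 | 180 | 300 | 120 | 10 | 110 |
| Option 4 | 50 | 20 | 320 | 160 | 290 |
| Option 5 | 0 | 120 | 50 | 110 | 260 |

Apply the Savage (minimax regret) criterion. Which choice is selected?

Column bests: θ=320, φ=300, ψ=320, ω=160, ξ=290.
Option 1 regrets: 170, 110, 70, 30, 250 → max 250
Option 2 regrets: 0, 120, 80, 0, 150 → max 150
Option 3 regrets: 140, 0, 200, 150, 180 → max 200
Option 4 regrets: 270, 280, 0, 0, 0 → max 280
Option 5 regrets: 320, 180, 270, 50, 30 → max 320
Smallest max regret = 150 → Option 2.

Option 2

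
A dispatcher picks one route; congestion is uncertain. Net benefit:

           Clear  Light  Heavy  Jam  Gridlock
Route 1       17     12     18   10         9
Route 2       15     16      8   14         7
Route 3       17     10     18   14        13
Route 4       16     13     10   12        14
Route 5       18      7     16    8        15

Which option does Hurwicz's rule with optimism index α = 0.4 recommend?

Route 3

Route 1: 0.4·18 + 0.6·9 = 12.6
Route 2: 0.4·16 + 0.6·7 = 10.6
Route 3: 0.4·18 + 0.6·10 = 13.2
Route 4: 0.4·16 + 0.6·10 = 12.4
Route 5: 0.4·18 + 0.6·7 = 11.4
Highest Hurwicz score = 13.2 → Route 3.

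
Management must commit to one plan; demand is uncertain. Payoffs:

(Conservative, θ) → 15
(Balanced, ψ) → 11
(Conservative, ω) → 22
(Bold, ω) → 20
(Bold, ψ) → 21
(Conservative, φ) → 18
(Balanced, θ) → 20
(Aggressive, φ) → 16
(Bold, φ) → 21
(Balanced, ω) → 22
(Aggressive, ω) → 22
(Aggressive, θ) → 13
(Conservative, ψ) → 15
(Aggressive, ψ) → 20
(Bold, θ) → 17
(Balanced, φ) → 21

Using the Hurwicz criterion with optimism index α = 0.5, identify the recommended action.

Bold

Conservative: 0.5·22 + 0.5·15 = 18.5
Balanced: 0.5·22 + 0.5·11 = 16.5
Aggressive: 0.5·22 + 0.5·13 = 17.5
Bold: 0.5·21 + 0.5·17 = 19
Highest Hurwicz score = 19 → Bold.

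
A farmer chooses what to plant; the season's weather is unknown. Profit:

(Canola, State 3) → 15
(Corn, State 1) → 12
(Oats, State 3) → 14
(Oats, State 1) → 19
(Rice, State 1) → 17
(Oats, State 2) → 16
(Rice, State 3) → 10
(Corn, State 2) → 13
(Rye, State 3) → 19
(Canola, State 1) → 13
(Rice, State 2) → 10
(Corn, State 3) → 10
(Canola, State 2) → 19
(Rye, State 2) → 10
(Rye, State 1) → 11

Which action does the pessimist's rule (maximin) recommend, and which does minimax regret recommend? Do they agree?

Row minima: Oats=14, Rye=10, Rice=10, Canola=13, Corn=10
Best worst-case = 14 → Oats.
Column bests: State 1=19, State 2=19, State 3=19.
Oats regrets: 0, 3, 5 → max 5
Rye regrets: 8, 9, 0 → max 9
Rice regrets: 2, 9, 9 → max 9
Canola regrets: 6, 0, 4 → max 6
Corn regrets: 7, 6, 9 → max 9
Smallest max regret = 5 → Oats.

maximin → Oats; minimax regret → Oats (agree)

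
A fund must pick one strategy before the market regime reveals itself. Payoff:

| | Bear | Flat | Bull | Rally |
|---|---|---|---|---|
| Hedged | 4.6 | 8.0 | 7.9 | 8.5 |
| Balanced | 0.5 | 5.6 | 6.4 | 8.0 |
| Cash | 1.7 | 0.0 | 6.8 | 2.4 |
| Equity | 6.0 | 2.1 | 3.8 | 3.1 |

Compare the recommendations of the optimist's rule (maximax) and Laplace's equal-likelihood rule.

Row maxima: Hedged=8.5, Balanced=8.0, Cash=6.8, Equity=6.0
Best best-case = 8.5 → Hedged.
Row averages: Hedged=7.25, Balanced=5.125, Cash=2.725, Equity=3.75
Highest average = 7.25 → Hedged.

maximax → Hedged; laplace → Hedged (agree)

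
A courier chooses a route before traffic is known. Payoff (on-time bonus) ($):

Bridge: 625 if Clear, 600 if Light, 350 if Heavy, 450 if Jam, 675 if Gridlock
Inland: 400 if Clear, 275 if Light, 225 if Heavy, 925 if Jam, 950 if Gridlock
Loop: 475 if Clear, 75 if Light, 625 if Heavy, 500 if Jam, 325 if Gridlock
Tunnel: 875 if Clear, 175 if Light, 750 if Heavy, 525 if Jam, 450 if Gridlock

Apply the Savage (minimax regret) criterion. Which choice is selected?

Bridge

Column bests: Clear=875, Light=600, Heavy=750, Jam=925, Gridlock=950.
Bridge regrets: 250, 0, 400, 475, 275 → max 475
Inland regrets: 475, 325, 525, 0, 0 → max 525
Loop regrets: 400, 525, 125, 425, 625 → max 625
Tunnel regrets: 0, 425, 0, 400, 500 → max 500
Smallest max regret = 475 → Bridge.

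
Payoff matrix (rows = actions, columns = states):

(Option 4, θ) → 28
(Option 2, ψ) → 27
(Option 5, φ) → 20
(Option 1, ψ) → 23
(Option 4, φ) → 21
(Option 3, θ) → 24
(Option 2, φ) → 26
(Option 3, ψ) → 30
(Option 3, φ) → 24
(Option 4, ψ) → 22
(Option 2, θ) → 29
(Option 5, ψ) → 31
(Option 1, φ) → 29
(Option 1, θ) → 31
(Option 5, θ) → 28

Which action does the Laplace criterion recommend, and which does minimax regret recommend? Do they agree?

laplace → Option 1; minimax regret → Option 2 (disagree)

Row averages: Option 1=83/3, Option 2=82/3, Option 3=26, Option 4=71/3, Option 5=79/3
Highest average = 83/3 → Option 1.
Column bests: θ=31, φ=29, ψ=31.
Option 1 regrets: 0, 0, 8 → max 8
Option 2 regrets: 2, 3, 4 → max 4
Option 3 regrets: 7, 5, 1 → max 7
Option 4 regrets: 3, 8, 9 → max 9
Option 5 regrets: 3, 9, 0 → max 9
Smallest max regret = 4 → Option 2.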